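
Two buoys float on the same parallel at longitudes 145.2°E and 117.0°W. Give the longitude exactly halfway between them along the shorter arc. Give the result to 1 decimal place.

165.9°W

Signed shortest Δλ from +145.2° to -117.0° is +97.8°.
Midpoint longitude = +145.2° + (+97.8°)/2 = +145.2° + 48.9° = +194.1°.
Normalise into (−180°, 180°]: -165.9°.
(The naïve average (+145.2 + -117.0)/2 = 14.1° is on the wrong side of the globe.)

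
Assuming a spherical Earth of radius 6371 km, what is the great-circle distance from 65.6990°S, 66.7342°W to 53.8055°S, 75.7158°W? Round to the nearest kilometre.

Δλ = -75.7158 − -66.7342 = -8.9816°.
Δφ = -53.8055 − -65.6990 = 11.8935°.
a = sin²(Δφ/2) + cos φ₁ · cos φ₂ · sin²(Δλ/2) = 0.012224.
c = 2·atan2(√a, √(1−a)) = 0.22157 rad → d = 6371·c ≈ 1411.65 km.

1412 km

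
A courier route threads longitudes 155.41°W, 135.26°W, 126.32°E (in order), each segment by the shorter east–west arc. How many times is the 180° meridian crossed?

1

Leg 1: -155.41° → -135.26°, shortest Δλ = 20.15° (east) — does not cross 180°.
Leg 2: -135.26° → +126.32°, shortest Δλ = -98.42° (west) — crosses 180°.
Total crossings: 1.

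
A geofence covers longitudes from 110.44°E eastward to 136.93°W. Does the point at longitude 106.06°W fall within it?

Band width going east from +110.44° to -136.93°: ((-136.93 − 110.44) mod 360) = 112.63°.
Offset of -106.06° east of the west edge: ((-106.06 − 110.44) mod 360) = 143.50°.
143.50° > 112.63° ⇒ outside.

No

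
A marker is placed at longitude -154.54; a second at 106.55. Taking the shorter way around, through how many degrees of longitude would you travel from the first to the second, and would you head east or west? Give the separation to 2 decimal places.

98.91° west

Raw difference: 106.55 − -154.54 = 261.09°.
Normalise into (−180°, 180°]: 261.09° − 360° = -98.91°.
Negative ⇒ the second point lies to the west; separation 98.91°.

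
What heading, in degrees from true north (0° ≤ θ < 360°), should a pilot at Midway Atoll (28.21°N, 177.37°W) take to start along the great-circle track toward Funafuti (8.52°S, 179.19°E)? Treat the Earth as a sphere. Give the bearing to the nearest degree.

186°

Δλ = 179.19 − -177.37 = 356.56°; wrapped into (−180°, 180°]: -3.44°.
θ = atan2( sin Δλ · cos φ₂ , cos φ₁ · sin φ₂ − sin φ₁ · cos φ₂ · cos Δλ )
  = atan2(-0.05934, -0.59720) = -174.325° → normalised to [0°, 360°): 185.675°.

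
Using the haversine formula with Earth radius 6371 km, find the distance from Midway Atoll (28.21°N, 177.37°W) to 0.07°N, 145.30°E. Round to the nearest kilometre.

5056 km

Δλ = 145.30 − -177.37 = 322.67°; wrapped into (−180°, 180°]: -37.33°.
Δφ = 0.07 − 28.21 = -28.14°.
a = sin²(Δφ/2) + cos φ₁ · cos φ₂ · sin²(Δλ/2) = 0.149357.
c = 2·atan2(√a, √(1−a)) = 0.79360 rad → d = 6371·c ≈ 5056.01 km.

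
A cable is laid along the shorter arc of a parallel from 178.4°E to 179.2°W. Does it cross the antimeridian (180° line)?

Naïve |-179.2 − 178.4| = 357.6° > 180°, so the shorter arc goes the other way round — across 180°.
Signed shortest Δλ = ((-179.2 − 178.4 + 180) mod 360) − 180 = 2.4°.
Going east by 2.4° from +178.4° passes through 180° before reaching -179.2°.

Yes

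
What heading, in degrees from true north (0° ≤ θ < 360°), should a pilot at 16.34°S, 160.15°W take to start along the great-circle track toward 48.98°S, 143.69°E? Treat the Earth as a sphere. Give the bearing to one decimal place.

Δλ = 143.69 − -160.15 = 303.84°; wrapped into (−180°, 180°]: -56.16°.
θ = atan2( sin Δλ · cos φ₂ , cos φ₁ · sin φ₂ − sin φ₁ · cos φ₂ · cos Δλ )
  = atan2(-0.54514, -0.62118) = -138.730° → normalised to [0°, 360°): 221.270°.

221.3°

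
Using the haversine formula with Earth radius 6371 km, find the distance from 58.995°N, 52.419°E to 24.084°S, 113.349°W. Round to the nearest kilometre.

15975 km

Δλ = -113.349 − 52.419 = -165.768°.
Δφ = -24.084 − 58.995 = -83.079°.
a = sin²(Δφ/2) + cos φ₁ · cos φ₂ · sin²(Δλ/2) = 0.902804.
c = 2·atan2(√a, √(1−a)) = 2.50750 rad → d = 6371·c ≈ 15975.27 km.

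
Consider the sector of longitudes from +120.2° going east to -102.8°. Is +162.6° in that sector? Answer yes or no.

Yes

Band width going east from +120.2° to -102.8°: ((-102.8 − 120.2) mod 360) = 137.0°.
Offset of +162.6° east of the west edge: ((162.6 − 120.2) mod 360) = 42.4°.
42.4° ≤ 137.0° ⇒ inside.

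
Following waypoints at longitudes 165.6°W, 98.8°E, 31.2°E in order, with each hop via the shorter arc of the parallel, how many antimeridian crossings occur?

Leg 1: -165.6° → +98.8°, shortest Δλ = -95.6° (west) — crosses 180°.
Leg 2: +98.8° → +31.2°, shortest Δλ = -67.6° (west) — does not cross 180°.
Total crossings: 1.

1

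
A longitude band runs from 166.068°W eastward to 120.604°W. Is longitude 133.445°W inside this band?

Band width going east from -166.068° to -120.604°: ((-120.604 − -166.068) mod 360) = 45.464°.
Offset of -133.445° east of the west edge: ((-133.445 − -166.068) mod 360) = 32.623°.
32.623° ≤ 45.464° ⇒ inside.

Yes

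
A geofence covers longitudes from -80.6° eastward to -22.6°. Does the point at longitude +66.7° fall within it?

No

Band width going east from -80.6° to -22.6°: ((-22.6 − -80.6) mod 360) = 58.0°.
Offset of +66.7° east of the west edge: ((66.7 − -80.6) mod 360) = 147.3°.
147.3° > 58.0° ⇒ outside.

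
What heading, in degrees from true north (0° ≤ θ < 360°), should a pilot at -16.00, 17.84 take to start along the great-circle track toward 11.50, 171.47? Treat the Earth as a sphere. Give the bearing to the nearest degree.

97°

Δλ = 171.47 − 17.84 = 153.63°.
θ = atan2( sin Δλ · cos φ₂ , cos φ₁ · sin φ₂ − sin φ₁ · cos φ₂ · cos Δλ )
  = atan2(0.43525, -0.05035) = 96.599° → normalised to [0°, 360°): 96.599°.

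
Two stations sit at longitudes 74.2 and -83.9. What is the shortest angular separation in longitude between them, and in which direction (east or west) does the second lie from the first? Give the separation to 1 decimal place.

Raw difference: -83.9 − 74.2 = -158.1°.
Normalise into (−180°, 180°]: -158.1° stays -158.1°.
Negative ⇒ the second point lies to the west; separation 158.1°.

158.1° west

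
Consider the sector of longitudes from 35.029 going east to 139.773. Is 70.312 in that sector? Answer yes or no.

Band width going east from +35.029° to +139.773°: ((139.773 − 35.029) mod 360) = 104.744°.
Offset of +70.312° east of the west edge: ((70.312 − 35.029) mod 360) = 35.283°.
35.283° ≤ 104.744° ⇒ inside.

Yes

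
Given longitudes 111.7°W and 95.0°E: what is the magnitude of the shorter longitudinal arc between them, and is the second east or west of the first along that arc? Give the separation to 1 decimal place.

153.3° west

Raw difference: 95.0 − -111.7 = 206.7°.
Normalise into (−180°, 180°]: 206.7° − 360° = -153.3°.
Negative ⇒ the second point lies to the west; separation 153.3°.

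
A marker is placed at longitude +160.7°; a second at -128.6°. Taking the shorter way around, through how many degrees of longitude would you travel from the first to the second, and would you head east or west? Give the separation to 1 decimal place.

Raw difference: -128.6 − 160.7 = -289.3°.
Normalise into (−180°, 180°]: -289.3° + 360° = 70.7°.
Positive ⇒ the second point lies to the east; separation 70.7°.

70.7° east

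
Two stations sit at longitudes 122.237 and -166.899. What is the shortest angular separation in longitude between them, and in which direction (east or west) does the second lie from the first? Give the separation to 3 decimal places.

Raw difference: -166.899 − 122.237 = -289.136°.
Normalise into (−180°, 180°]: -289.136° + 360° = 70.864°.
Positive ⇒ the second point lies to the east; separation 70.864°.

70.864° east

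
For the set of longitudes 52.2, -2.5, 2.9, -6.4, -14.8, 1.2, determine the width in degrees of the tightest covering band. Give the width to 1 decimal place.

67.0°

Sort the longitudes: -14.8°, -6.4°, -2.5°, +1.2°, +2.9°, +52.2°.
Eastward gaps between consecutive values (wrapping around): 8.4°, 3.9°, 3.7°, 1.7°, 49.3°, 293.0°.
Largest gap = 293.0° ⇒ minimal covering band is its complement: 360° − 293.0° = 67.0°.
Band runs from -14.8° eastward to +52.2°.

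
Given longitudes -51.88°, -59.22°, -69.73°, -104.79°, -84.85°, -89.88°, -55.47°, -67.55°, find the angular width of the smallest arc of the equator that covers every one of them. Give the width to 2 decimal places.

Sort the longitudes: -104.79°, -89.88°, -84.85°, -69.73°, -67.55°, -59.22°, -55.47°, -51.88°.
Eastward gaps between consecutive values (wrapping around): 14.91°, 5.03°, 15.12°, 2.18°, 8.33°, 3.75°, 3.59°, 307.09°.
Largest gap = 307.09° ⇒ minimal covering band is its complement: 360° − 307.09° = 52.91°.
Band runs from -104.79° eastward to -51.88°.

52.91°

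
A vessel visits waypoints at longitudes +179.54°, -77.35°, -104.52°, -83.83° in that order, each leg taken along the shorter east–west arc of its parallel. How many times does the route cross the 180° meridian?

1

Leg 1: +179.54° → -77.35°, shortest Δλ = 103.11° (east) — crosses 180°.
Leg 2: -77.35° → -104.52°, shortest Δλ = -27.17° (west) — does not cross 180°.
Leg 3: -104.52° → -83.83°, shortest Δλ = 20.69° (east) — does not cross 180°.
Total crossings: 1.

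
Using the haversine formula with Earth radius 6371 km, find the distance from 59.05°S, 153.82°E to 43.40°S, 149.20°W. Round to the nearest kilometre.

4175 km

Δλ = -149.20 − 153.82 = -303.02°; wrapped into (−180°, 180°]: 56.98°.
Δφ = -43.40 − -59.05 = 15.65°.
a = sin²(Δφ/2) + cos φ₁ · cos φ₂ · sin²(Δλ/2) = 0.103559.
c = 2·atan2(√a, √(1−a)) = 0.65527 rad → d = 6371·c ≈ 4174.74 km.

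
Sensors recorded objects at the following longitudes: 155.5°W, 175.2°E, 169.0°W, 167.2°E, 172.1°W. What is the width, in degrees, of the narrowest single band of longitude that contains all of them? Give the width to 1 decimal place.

Sort the longitudes: -172.1°, -169.0°, -155.5°, +167.2°, +175.2°.
Eastward gaps between consecutive values (wrapping around): 3.1°, 13.5°, 322.7°, 8.0°, 12.7°.
Largest gap = 322.7° ⇒ minimal covering band is its complement: 360° − 322.7° = 37.3°.
Band runs from +167.2° eastward to -155.5°, crossing the antimeridian.

37.3°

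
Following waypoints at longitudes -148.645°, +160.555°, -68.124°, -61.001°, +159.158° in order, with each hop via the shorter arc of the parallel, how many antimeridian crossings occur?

Leg 1: -148.645° → +160.555°, shortest Δλ = -50.8° (west) — crosses 180°.
Leg 2: +160.555° → -68.124°, shortest Δλ = 131.321° (east) — crosses 180°.
Leg 3: -68.124° → -61.001°, shortest Δλ = 7.123° (east) — does not cross 180°.
Leg 4: -61.001° → +159.158°, shortest Δλ = -139.841° (west) — crosses 180°.
Total crossings: 3.

3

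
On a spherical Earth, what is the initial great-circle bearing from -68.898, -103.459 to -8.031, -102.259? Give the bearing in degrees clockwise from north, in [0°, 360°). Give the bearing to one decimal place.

Δλ = -102.259 − -103.459 = 1.200°.
θ = atan2( sin Δλ · cos φ₂ , cos φ₁ · sin φ₂ − sin φ₁ · cos φ₂ · cos Δλ )
  = atan2(0.02074, 0.87329) = 1.360° → normalised to [0°, 360°): 1.360°.

1.4°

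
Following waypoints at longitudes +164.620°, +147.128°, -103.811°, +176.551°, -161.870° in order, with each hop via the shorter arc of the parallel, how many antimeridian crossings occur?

3

Leg 1: +164.620° → +147.128°, shortest Δλ = -17.492° (west) — does not cross 180°.
Leg 2: +147.128° → -103.811°, shortest Δλ = 109.061° (east) — crosses 180°.
Leg 3: -103.811° → +176.551°, shortest Δλ = -79.638° (west) — crosses 180°.
Leg 4: +176.551° → -161.870°, shortest Δλ = 21.579° (east) — crosses 180°.
Total crossings: 3.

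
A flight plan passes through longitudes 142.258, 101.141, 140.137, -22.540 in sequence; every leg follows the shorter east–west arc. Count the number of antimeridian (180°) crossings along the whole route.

0

Leg 1: +142.258° → +101.141°, shortest Δλ = -41.117° (west) — does not cross 180°.
Leg 2: +101.141° → +140.137°, shortest Δλ = 38.996° (east) — does not cross 180°.
Leg 3: +140.137° → -22.540°, shortest Δλ = -162.677° (west) — does not cross 180°.
Total crossings: 0.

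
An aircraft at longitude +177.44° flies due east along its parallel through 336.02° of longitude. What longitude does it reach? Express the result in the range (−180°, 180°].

Start at +177.44°; shift +336.02° → +513.46°.
+513.46° lies outside (−180°, 180°]; subtract 360° → +153.46°.

+153.46°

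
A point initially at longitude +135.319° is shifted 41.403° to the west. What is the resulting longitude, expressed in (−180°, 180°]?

+93.916°

Start at +135.319°; shift −41.403° → +93.916°.
+93.916° already lies in (−180°, 180°].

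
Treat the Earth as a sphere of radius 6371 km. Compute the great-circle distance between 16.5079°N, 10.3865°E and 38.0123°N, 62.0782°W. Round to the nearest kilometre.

7368 km

Δλ = -62.0782 − 10.3865 = -72.4647°.
Δφ = 38.0123 − 16.5079 = 21.5044°.
a = sin²(Δφ/2) + cos φ₁ · cos φ₂ · sin²(Δλ/2) = 0.298708.
c = 2·atan2(√a, √(1−a)) = 1.15646 rad → d = 6371·c ≈ 7367.79 km.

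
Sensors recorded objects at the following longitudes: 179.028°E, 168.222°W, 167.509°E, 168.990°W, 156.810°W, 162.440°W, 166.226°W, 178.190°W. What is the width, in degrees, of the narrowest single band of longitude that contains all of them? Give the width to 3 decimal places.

Sort the longitudes: -178.190°, -168.990°, -168.222°, -166.226°, -162.440°, -156.810°, +167.509°, +179.028°.
Eastward gaps between consecutive values (wrapping around): 9.200°, 0.768°, 1.996°, 3.786°, 5.630°, 324.319°, 11.519°, 2.782°.
Largest gap = 324.319° ⇒ minimal covering band is its complement: 360° − 324.319° = 35.681°.
Band runs from +167.509° eastward to -156.810°, crossing the antimeridian.

35.681°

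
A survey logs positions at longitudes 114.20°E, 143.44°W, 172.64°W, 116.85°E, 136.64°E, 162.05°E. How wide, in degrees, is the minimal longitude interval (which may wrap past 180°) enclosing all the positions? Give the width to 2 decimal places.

Sort the longitudes: -172.64°, -143.44°, +114.20°, +116.85°, +136.64°, +162.05°.
Eastward gaps between consecutive values (wrapping around): 29.20°, 257.64°, 2.65°, 19.79°, 25.41°, 25.31°.
Largest gap = 257.64° ⇒ minimal covering band is its complement: 360° − 257.64° = 102.36°.
Band runs from +114.20° eastward to -143.44°, crossing the antimeridian.

102.36°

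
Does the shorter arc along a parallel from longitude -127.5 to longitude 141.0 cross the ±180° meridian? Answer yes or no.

Yes

Naïve |141.0 − -127.5| = 268.5° > 180°, so the shorter arc goes the other way round — across 180°.
Signed shortest Δλ = ((141.0 − -127.5 + 180) mod 360) − 180 = -91.5°.
Going west by 91.5° from -127.5° passes through 180° before reaching +141.0°.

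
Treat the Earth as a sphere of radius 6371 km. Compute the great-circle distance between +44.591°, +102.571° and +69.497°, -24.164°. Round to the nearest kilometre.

6610 km

Δλ = -24.164 − 102.571 = -126.735°.
Δφ = 69.497 − 44.591 = 24.906°.
a = sin²(Δφ/2) + cos φ₁ · cos φ₂ · sin²(Δλ/2) = 0.245809.
c = 2·atan2(√a, √(1−a)) = 1.03749 rad → d = 6371·c ≈ 6609.86 km.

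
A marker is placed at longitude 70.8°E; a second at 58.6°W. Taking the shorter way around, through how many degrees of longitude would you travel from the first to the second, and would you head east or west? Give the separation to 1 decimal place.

129.4° west

Raw difference: -58.6 − 70.8 = -129.4°.
Normalise into (−180°, 180°]: -129.4° stays -129.4°.
Negative ⇒ the second point lies to the west; separation 129.4°.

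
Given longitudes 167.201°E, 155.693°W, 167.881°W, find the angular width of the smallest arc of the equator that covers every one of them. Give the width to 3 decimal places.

Sort the longitudes: -167.881°, -155.693°, +167.201°.
Eastward gaps between consecutive values (wrapping around): 12.188°, 322.894°, 24.918°.
Largest gap = 322.894° ⇒ minimal covering band is its complement: 360° − 322.894° = 37.106°.
Band runs from +167.201° eastward to -155.693°, crossing the antimeridian.

37.106°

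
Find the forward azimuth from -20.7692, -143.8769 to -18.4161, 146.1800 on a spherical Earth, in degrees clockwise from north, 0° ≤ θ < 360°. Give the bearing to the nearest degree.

259°

Δλ = 146.1800 − -143.8769 = 290.0569°; wrapped into (−180°, 180°]: -69.9431°.
θ = atan2( sin Δλ · cos φ₂ , cos φ₁ · sin φ₂ − sin φ₁ · cos φ₂ · cos Δλ )
  = atan2(-0.89125, -0.18000) = -101.418° → normalised to [0°, 360°): 258.582°.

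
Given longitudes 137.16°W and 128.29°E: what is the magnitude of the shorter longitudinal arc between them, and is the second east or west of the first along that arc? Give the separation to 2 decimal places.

94.55° west

Raw difference: 128.29 − -137.16 = 265.45°.
Normalise into (−180°, 180°]: 265.45° − 360° = -94.55°.
Negative ⇒ the second point lies to the west; separation 94.55°.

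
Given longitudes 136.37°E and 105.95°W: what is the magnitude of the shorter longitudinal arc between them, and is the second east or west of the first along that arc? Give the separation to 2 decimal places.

Raw difference: -105.95 − 136.37 = -242.32°.
Normalise into (−180°, 180°]: -242.32° + 360° = 117.68°.
Positive ⇒ the second point lies to the east; separation 117.68°.

117.68° east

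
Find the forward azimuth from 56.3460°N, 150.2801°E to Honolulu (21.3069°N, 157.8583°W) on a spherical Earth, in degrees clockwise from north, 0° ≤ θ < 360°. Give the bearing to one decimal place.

110.7°

Δλ = -157.8583 − 150.2801 = -308.1384°; wrapped into (−180°, 180°]: 51.8616°.
θ = atan2( sin Δλ · cos φ₂ , cos φ₁ · sin φ₂ − sin φ₁ · cos φ₂ · cos Δλ )
  = atan2(0.73276, -0.27755) = 110.746° → normalised to [0°, 360°): 110.746°.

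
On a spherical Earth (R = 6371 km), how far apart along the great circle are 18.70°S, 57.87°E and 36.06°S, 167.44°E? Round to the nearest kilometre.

10440 km

Δλ = 167.44 − 57.87 = 109.57°.
Δφ = -36.06 − -18.70 = -17.36°.
a = sin²(Δφ/2) + cos φ₁ · cos φ₂ · sin²(Δλ/2) = 0.533882.
c = 2·atan2(√a, √(1−a)) = 1.63861 rad → d = 6371·c ≈ 10439.59 km.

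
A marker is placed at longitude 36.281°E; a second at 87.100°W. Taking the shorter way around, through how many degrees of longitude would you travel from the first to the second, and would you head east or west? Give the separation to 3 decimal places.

123.381° west

Raw difference: -87.100 − 36.281 = -123.381°.
Normalise into (−180°, 180°]: -123.381° stays -123.381°.
Negative ⇒ the second point lies to the west; separation 123.381°.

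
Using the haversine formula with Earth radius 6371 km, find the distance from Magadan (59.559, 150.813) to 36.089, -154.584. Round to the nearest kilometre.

Δλ = -154.584 − 150.813 = -305.397°; wrapped into (−180°, 180°]: 54.603°.
Δφ = 36.089 − 59.559 = -23.470°.
a = sin²(Δφ/2) + cos φ₁ · cos φ₂ · sin²(Δλ/2) = 0.127501.
c = 2·atan2(√a, √(1−a)) = 0.73026 rad → d = 6371·c ≈ 4652.51 km.

4653 km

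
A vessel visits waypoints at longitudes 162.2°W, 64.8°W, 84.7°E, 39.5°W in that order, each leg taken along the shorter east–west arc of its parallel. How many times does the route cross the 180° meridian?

0

Leg 1: -162.2° → -64.8°, shortest Δλ = 97.4° (east) — does not cross 180°.
Leg 2: -64.8° → +84.7°, shortest Δλ = 149.5° (east) — does not cross 180°.
Leg 3: +84.7° → -39.5°, shortest Δλ = -124.2° (west) — does not cross 180°.
Total crossings: 0.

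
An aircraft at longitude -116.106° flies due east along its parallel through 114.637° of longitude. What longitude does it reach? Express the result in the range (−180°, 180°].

-1.469°

Start at -116.106°; shift +114.637° → -1.469°.
-1.469° already lies in (−180°, 180°].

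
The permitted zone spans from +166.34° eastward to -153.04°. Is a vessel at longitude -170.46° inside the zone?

Yes

Band width going east from +166.34° to -153.04°: ((-153.04 − 166.34) mod 360) = 40.62°.
Offset of -170.46° east of the west edge: ((-170.46 − 166.34) mod 360) = 23.20°.
23.20° ≤ 40.62° ⇒ inside.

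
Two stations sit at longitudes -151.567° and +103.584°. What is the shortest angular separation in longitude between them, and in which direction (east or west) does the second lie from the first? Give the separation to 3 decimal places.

104.849° west

Raw difference: 103.584 − -151.567 = 255.151°.
Normalise into (−180°, 180°]: 255.151° − 360° = -104.849°.
Negative ⇒ the second point lies to the west; separation 104.849°.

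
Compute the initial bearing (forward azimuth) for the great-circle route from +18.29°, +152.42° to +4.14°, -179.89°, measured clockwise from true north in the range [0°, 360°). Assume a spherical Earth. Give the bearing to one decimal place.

Δλ = -179.89 − 152.42 = -332.31°; wrapped into (−180°, 180°]: 27.69°.
θ = atan2( sin Δλ · cos φ₂ , cos φ₁ · sin φ₂ − sin φ₁ · cos φ₂ · cos Δλ )
  = atan2(0.46347, -0.20861) = 114.233° → normalised to [0°, 360°): 114.233°.

114.2°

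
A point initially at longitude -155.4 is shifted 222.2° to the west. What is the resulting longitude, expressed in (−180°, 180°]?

-17.6°

Start at -155.4°; shift −222.2° → -377.6°.
-377.6° lies outside (−180°, 180°]; add 360° → -17.6°.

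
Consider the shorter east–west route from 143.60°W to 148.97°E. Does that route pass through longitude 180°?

Naïve |148.97 − -143.60| = 292.57° > 180°, so the shorter arc goes the other way round — across 180°.
Signed shortest Δλ = ((148.97 − -143.60 + 180) mod 360) − 180 = -67.43°.
Going west by 67.43° from -143.60° passes through 180° before reaching +148.97°.

Yes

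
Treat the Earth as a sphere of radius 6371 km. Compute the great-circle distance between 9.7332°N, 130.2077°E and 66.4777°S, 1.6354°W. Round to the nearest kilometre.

12751 km

Δλ = -1.6354 − 130.2077 = -131.8431°.
Δφ = -66.4777 − 9.7332 = -76.2109°.
a = sin²(Δφ/2) + cos φ₁ · cos φ₂ · sin²(Δλ/2) = 0.708710.
c = 2·atan2(√a, √(1−a)) = 2.00140 rad → d = 6371·c ≈ 12750.93 km.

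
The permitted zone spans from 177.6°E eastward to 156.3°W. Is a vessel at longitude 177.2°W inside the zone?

Yes

Band width going east from +177.6° to -156.3°: ((-156.3 − 177.6) mod 360) = 26.1°.
Offset of -177.2° east of the west edge: ((-177.2 − 177.6) mod 360) = 5.2°.
5.2° ≤ 26.1° ⇒ inside.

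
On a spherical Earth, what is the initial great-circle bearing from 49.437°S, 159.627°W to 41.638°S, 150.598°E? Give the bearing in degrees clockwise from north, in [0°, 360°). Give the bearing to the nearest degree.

Δλ = 150.598 − -159.627 = 310.225°; wrapped into (−180°, 180°]: -49.775°.
θ = atan2( sin Δλ · cos φ₂ , cos φ₁ · sin φ₂ − sin φ₁ · cos φ₂ · cos Δλ )
  = atan2(-0.57062, -0.06541) = -96.539° → normalised to [0°, 360°): 263.461°.

263°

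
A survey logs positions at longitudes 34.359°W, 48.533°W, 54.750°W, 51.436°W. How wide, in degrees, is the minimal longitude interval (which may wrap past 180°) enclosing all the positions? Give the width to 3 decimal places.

20.391°

Sort the longitudes: -54.750°, -51.436°, -48.533°, -34.359°.
Eastward gaps between consecutive values (wrapping around): 3.314°, 2.903°, 14.174°, 339.609°.
Largest gap = 339.609° ⇒ minimal covering band is its complement: 360° − 339.609° = 20.391°.
Band runs from -54.750° eastward to -34.359°.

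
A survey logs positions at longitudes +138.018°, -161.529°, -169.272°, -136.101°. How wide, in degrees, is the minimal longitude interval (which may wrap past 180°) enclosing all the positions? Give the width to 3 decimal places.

85.881°

Sort the longitudes: -169.272°, -161.529°, -136.101°, +138.018°.
Eastward gaps between consecutive values (wrapping around): 7.743°, 25.428°, 274.119°, 52.710°.
Largest gap = 274.119° ⇒ minimal covering band is its complement: 360° − 274.119° = 85.881°.
Band runs from +138.018° eastward to -136.101°, crossing the antimeridian.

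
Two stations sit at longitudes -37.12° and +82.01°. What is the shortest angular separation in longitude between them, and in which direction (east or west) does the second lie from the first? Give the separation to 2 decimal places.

119.13° east

Raw difference: 82.01 − -37.12 = 119.13°.
Normalise into (−180°, 180°]: 119.13° stays 119.13°.
Positive ⇒ the second point lies to the east; separation 119.13°.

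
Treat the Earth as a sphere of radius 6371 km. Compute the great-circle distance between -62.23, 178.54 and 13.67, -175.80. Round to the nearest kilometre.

8454 km

Δλ = -175.80 − 178.54 = -354.34°; wrapped into (−180°, 180°]: 5.66°.
Δφ = 13.67 − -62.23 = 75.90°.
a = sin²(Δφ/2) + cos φ₁ · cos φ₂ · sin²(Δλ/2) = 0.379296.
c = 2·atan2(√a, √(1−a)) = 1.32698 rad → d = 6371·c ≈ 8454.19 km.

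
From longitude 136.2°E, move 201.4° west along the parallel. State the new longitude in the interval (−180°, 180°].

65.2°W

Start at +136.2°; shift −201.4° → -65.2°.
-65.2° already lies in (−180°, 180°].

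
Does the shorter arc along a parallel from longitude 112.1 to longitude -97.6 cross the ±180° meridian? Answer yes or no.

Naïve |-97.6 − 112.1| = 209.7° > 180°, so the shorter arc goes the other way round — across 180°.
Signed shortest Δλ = ((-97.6 − 112.1 + 180) mod 360) − 180 = 150.3°.
Going east by 150.3° from +112.1° passes through 180° before reaching -97.6°.

Yes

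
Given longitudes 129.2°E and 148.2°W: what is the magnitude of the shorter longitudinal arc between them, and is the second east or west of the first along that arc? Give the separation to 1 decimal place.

Raw difference: -148.2 − 129.2 = -277.4°.
Normalise into (−180°, 180°]: -277.4° + 360° = 82.6°.
Positive ⇒ the second point lies to the east; separation 82.6°.

82.6° east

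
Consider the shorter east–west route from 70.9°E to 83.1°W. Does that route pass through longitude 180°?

No

Signed shortest Δλ = ((-83.1 − 70.9 + 180) mod 360) − 180 = -154.0°.
Going west by 154.0° from +70.9° reaches -83.1° without touching 180°.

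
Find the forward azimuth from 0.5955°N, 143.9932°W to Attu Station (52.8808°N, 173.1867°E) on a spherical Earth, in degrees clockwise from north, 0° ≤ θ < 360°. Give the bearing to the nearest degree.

333°

Δλ = 173.1867 − -143.9932 = 317.1799°; wrapped into (−180°, 180°]: -42.8201°.
θ = atan2( sin Δλ · cos φ₂ , cos φ₁ · sin φ₂ − sin φ₁ · cos φ₂ · cos Δλ )
  = atan2(-0.41018, 0.79274) = -27.358° → normalised to [0°, 360°): 332.642°.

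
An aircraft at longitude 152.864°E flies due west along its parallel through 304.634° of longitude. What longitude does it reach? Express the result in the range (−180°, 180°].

151.770°W

Start at +152.864°; shift −304.634° → -151.770°.
-151.770° already lies in (−180°, 180°].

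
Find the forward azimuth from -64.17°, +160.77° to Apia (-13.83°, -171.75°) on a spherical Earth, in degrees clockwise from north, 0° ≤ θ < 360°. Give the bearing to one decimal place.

Δλ = -171.75 − 160.77 = -332.52°; wrapped into (−180°, 180°]: 27.48°.
θ = atan2( sin Δλ · cos φ₂ , cos φ₁ · sin φ₂ − sin φ₁ · cos φ₂ · cos Δλ )
  = atan2(0.44806, 0.67123) = 33.724° → normalised to [0°, 360°): 33.724°.

33.7°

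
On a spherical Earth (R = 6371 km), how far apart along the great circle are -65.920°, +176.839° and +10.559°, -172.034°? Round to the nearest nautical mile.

Δλ = -172.034 − 176.839 = -348.873°; wrapped into (−180°, 180°]: 11.127°.
Δφ = 10.559 − -65.920 = 76.479°.
a = sin²(Δφ/2) + cos φ₁ · cos φ₂ · sin²(Δλ/2) = 0.386869.
c = 2·atan2(√a, √(1−a)) = 1.34256 rad → d = 6371·c ≈ 8553.44 km ≈ 4618.49 nmi.

4618 nmi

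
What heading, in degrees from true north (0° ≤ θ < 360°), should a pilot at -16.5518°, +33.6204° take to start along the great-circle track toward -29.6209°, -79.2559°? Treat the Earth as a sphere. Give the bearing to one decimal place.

234.6°

Δλ = -79.2559 − 33.6204 = -112.8763°.
θ = atan2( sin Δλ · cos φ₂ , cos φ₁ · sin φ₂ − sin φ₁ · cos φ₂ · cos Δλ )
  = atan2(-0.80094, -0.57005) = -125.441° → normalised to [0°, 360°): 234.559°.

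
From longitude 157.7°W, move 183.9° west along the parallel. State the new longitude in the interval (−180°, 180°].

Start at -157.7°; shift −183.9° → -341.6°.
-341.6° lies outside (−180°, 180°]; add 360° → +18.4°.

18.4°E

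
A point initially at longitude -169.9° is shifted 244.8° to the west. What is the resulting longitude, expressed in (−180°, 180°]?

-54.7°

Start at -169.9°; shift −244.8° → -414.7°.
-414.7° lies outside (−180°, 180°]; add 360° → -54.7°.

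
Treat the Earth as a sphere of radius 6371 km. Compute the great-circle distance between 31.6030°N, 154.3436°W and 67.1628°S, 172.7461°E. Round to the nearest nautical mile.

Δλ = 172.7461 − -154.3436 = 327.0897°; wrapped into (−180°, 180°]: -32.9103°.
Δφ = -67.1628 − 31.6030 = -98.7658°.
a = sin²(Δφ/2) + cos φ₁ · cos φ₂ · sin²(Δλ/2) = 0.602721.
c = 2·atan2(√a, √(1−a)) = 1.77771 rad → d = 6371·c ≈ 11325.81 km ≈ 6115.45 nmi.

6115 nmi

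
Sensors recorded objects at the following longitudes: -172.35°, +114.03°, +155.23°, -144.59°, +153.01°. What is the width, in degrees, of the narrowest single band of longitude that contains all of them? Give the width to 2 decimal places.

Sort the longitudes: -172.35°, -144.59°, +114.03°, +153.01°, +155.23°.
Eastward gaps between consecutive values (wrapping around): 27.76°, 258.62°, 38.98°, 2.22°, 32.42°.
Largest gap = 258.62° ⇒ minimal covering band is its complement: 360° − 258.62° = 101.38°.
Band runs from +114.03° eastward to -144.59°, crossing the antimeridian.

101.38°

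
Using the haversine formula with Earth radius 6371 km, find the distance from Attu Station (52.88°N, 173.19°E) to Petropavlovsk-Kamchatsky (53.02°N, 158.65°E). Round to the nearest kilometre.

973 km

Δλ = 158.65 − 173.19 = -14.54°.
Δφ = 53.02 − 52.88 = 0.14°.
a = sin²(Δφ/2) + cos φ₁ · cos φ₂ · sin²(Δλ/2) = 0.005815.
c = 2·atan2(√a, √(1−a)) = 0.15266 rad → d = 6371·c ≈ 972.58 km.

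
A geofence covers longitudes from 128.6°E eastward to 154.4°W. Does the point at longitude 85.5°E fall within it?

No

Band width going east from +128.6° to -154.4°: ((-154.4 − 128.6) mod 360) = 77.0°.
Offset of +85.5° east of the west edge: ((85.5 − 128.6) mod 360) = 316.9°.
316.9° > 77.0° ⇒ outside.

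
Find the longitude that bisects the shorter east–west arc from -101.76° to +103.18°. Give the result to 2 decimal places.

-179.29°

Signed shortest Δλ from -101.76° to +103.18° is -155.06°.
Midpoint longitude = -101.76° + (-155.06°)/2 = -101.76° − 77.53° = -179.29°.
(The naïve average (-101.76 + +103.18)/2 = 0.71° is on the wrong side of the globe.)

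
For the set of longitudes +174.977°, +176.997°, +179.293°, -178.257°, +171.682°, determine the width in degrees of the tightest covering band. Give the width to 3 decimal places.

Sort the longitudes: -178.257°, +171.682°, +174.977°, +176.997°, +179.293°.
Eastward gaps between consecutive values (wrapping around): 349.939°, 3.295°, 2.020°, 2.296°, 2.450°.
Largest gap = 349.939° ⇒ minimal covering band is its complement: 360° − 349.939° = 10.061°.
Band runs from +171.682° eastward to -178.257°, crossing the antimeridian.

10.061°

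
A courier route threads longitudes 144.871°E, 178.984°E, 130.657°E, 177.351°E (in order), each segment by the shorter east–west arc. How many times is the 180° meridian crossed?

0

Leg 1: +144.871° → +178.984°, shortest Δλ = 34.113° (east) — does not cross 180°.
Leg 2: +178.984° → +130.657°, shortest Δλ = -48.327° (west) — does not cross 180°.
Leg 3: +130.657° → +177.351°, shortest Δλ = 46.694° (east) — does not cross 180°.
Total crossings: 0.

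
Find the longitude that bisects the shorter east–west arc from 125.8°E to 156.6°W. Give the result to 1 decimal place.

164.6°E

Signed shortest Δλ from +125.8° to -156.6° is +77.6°.
Midpoint longitude = +125.8° + (+77.6°)/2 = +125.8° + 38.8° = +164.6°.
(The naïve average (+125.8 + -156.6)/2 = -15.4° is on the wrong side of the globe.)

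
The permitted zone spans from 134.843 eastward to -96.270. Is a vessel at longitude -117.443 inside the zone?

Yes

Band width going east from +134.843° to -96.270°: ((-96.270 − 134.843) mod 360) = 128.887°.
Offset of -117.443° east of the west edge: ((-117.443 − 134.843) mod 360) = 107.714°.
107.714° ≤ 128.887° ⇒ inside.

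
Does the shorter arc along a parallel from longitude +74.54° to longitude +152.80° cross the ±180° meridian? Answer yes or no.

Signed shortest Δλ = ((152.80 − 74.54 + 180) mod 360) − 180 = 78.26°.
Going east by 78.26° from +74.54° reaches +152.80° without touching 180°.

No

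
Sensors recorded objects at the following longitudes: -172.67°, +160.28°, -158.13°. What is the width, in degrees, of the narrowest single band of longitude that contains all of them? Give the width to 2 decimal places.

41.59°

Sort the longitudes: -172.67°, -158.13°, +160.28°.
Eastward gaps between consecutive values (wrapping around): 14.54°, 318.41°, 27.05°.
Largest gap = 318.41° ⇒ minimal covering band is its complement: 360° − 318.41° = 41.59°.
Band runs from +160.28° eastward to -158.13°, crossing the antimeridian.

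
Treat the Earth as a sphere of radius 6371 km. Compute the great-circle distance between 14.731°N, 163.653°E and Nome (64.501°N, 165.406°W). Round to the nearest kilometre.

Δλ = -165.406 − 163.653 = -329.059°; wrapped into (−180°, 180°]: 30.941°.
Δφ = 64.501 − 14.731 = 49.770°.
a = sin²(Δφ/2) + cos φ₁ · cos φ₂ · sin²(Δλ/2) = 0.206695.
c = 2·atan2(√a, √(1−a)) = 0.94393 rad → d = 6371·c ≈ 6013.77 km.

6014 km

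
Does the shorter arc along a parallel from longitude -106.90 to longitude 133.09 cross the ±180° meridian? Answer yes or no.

Naïve |133.09 − -106.90| = 239.99° > 180°, so the shorter arc goes the other way round — across 180°.
Signed shortest Δλ = ((133.09 − -106.90 + 180) mod 360) − 180 = -120.01°.
Going west by 120.01° from -106.90° passes through 180° before reaching +133.09°.

Yes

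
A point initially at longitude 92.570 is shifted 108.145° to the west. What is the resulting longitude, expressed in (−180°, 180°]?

-15.575°

Start at +92.570°; shift −108.145° → -15.575°.
-15.575° already lies in (−180°, 180°].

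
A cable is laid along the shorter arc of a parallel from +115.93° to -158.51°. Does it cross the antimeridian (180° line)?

Naïve |-158.51 − 115.93| = 274.44° > 180°, so the shorter arc goes the other way round — across 180°.
Signed shortest Δλ = ((-158.51 − 115.93 + 180) mod 360) − 180 = 85.56°.
Going east by 85.56° from +115.93° passes through 180° before reaching -158.51°.

Yes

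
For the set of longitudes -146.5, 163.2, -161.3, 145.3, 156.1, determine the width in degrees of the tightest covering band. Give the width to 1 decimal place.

68.2°

Sort the longitudes: -161.3°, -146.5°, +145.3°, +156.1°, +163.2°.
Eastward gaps between consecutive values (wrapping around): 14.8°, 291.8°, 10.8°, 7.1°, 35.5°.
Largest gap = 291.8° ⇒ minimal covering band is its complement: 360° − 291.8° = 68.2°.
Band runs from +145.3° eastward to -146.5°, crossing the antimeridian.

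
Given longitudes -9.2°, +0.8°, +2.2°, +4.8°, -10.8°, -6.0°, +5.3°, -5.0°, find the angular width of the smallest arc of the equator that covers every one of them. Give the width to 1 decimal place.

Sort the longitudes: -10.8°, -9.2°, -6.0°, -5.0°, +0.8°, +2.2°, +4.8°, +5.3°.
Eastward gaps between consecutive values (wrapping around): 1.6°, 3.2°, 1.0°, 5.8°, 1.4°, 2.6°, 0.5°, 343.9°.
Largest gap = 343.9° ⇒ minimal covering band is its complement: 360° − 343.9° = 16.1°.
Band runs from -10.8° eastward to +5.3°.

16.1°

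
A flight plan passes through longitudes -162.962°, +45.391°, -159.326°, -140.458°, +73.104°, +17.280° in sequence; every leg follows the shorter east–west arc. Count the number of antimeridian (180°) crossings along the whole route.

Leg 1: -162.962° → +45.391°, shortest Δλ = -151.647° (west) — crosses 180°.
Leg 2: +45.391° → -159.326°, shortest Δλ = 155.283° (east) — crosses 180°.
Leg 3: -159.326° → -140.458°, shortest Δλ = 18.868° (east) — does not cross 180°.
Leg 4: -140.458° → +73.104°, shortest Δλ = -146.438° (west) — crosses 180°.
Leg 5: +73.104° → +17.280°, shortest Δλ = -55.824° (west) — does not cross 180°.
Total crossings: 3.

3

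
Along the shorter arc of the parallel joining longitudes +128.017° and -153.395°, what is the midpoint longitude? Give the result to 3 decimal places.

Signed shortest Δλ from +128.017° to -153.395° is +78.588°.
Midpoint longitude = +128.017° + (+78.588°)/2 = +128.017° + 39.294° = +167.311°.
(The naïve average (+128.017 + -153.395)/2 = -12.689° is on the wrong side of the globe.)

+167.311°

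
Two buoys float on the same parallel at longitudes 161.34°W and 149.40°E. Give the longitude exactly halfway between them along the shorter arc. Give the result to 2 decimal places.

174.03°E

Signed shortest Δλ from -161.34° to +149.40° is -49.26°.
Midpoint longitude = -161.34° + (-49.26°)/2 = -161.34° − 24.63° = -185.97°.
Normalise into (−180°, 180°]: +174.03°.
(The naïve average (-161.34 + +149.40)/2 = -5.97° is on the wrong side of the globe.)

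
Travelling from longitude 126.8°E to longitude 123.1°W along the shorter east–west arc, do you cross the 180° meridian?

Naïve |-123.1 − 126.8| = 249.9° > 180°, so the shorter arc goes the other way round — across 180°.
Signed shortest Δλ = ((-123.1 − 126.8 + 180) mod 360) − 180 = 110.1°.
Going east by 110.1° from +126.8° passes through 180° before reaching -123.1°.

Yes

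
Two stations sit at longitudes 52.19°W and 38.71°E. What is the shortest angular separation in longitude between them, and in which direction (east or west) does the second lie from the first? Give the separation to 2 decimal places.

Raw difference: 38.71 − -52.19 = 90.9°.
Normalise into (−180°, 180°]: 90.9° stays 90.9°.
Positive ⇒ the second point lies to the east; separation 90.90°.

90.90° east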